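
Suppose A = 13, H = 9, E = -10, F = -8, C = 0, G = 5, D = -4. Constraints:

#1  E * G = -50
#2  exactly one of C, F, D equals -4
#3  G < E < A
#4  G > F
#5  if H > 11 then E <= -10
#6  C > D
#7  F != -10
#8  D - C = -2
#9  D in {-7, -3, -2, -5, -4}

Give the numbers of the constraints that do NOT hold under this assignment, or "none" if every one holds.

Constraints 3, 8 are violated.

#1 E * G = -10 * 5 = -50  true
#2 C=0, F=-8, D=-4; 1 of them equals -4  true
#3 values 5, -10, 13; G = 5 is not < E = -10  false
#4 G = 5, F = -8; 5 > -8  true
#5 H = 9, not > 11; antecedent false, conditional vacuously true  true
#6 C = 0, D = -4; 0 > -4  true
#7 F = -8, and -8 ≠ -10  true
#8 D - C = -4 - 0 = -4, not -2  false
#9 D = -4 is in {-7, -3, -2, -5, -4}  true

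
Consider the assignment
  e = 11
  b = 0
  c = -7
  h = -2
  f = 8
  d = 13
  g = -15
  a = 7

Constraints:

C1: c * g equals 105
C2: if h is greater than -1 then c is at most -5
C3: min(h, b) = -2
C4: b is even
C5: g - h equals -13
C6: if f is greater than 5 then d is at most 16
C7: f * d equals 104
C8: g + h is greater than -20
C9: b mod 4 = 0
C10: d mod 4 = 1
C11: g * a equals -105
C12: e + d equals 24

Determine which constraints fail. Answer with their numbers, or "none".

C1: c * g = -7 * (-15) = 105  holds
C2: h = -2, not > -1; antecedent false, conditional vacuously true  holds
C3: min(-2, 0) = -2  holds
C4: b = 0 is even  holds
C5: g - h = -15 - (-2) = -13  holds
C6: f = 8 > 5, so we need d ≤ 16; d = 13 ≤ 16  holds
C7: f * d = 8 * 13 = 104  holds
C8: g + h = -15 + (-2) = -17; -17 > -20  holds
C9: 0 mod 4 = 0  holds
C10: 13 mod 4 = 1  holds
C11: g * a = -15 * 7 = -105  holds
C12: e + d = 11 + 13 = 24  holds

None — every constraint holds.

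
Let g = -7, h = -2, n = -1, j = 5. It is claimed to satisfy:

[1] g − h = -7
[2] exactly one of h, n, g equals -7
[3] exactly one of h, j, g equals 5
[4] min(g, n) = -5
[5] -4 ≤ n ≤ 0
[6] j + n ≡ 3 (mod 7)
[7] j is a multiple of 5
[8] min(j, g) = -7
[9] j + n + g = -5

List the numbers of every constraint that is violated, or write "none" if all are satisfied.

[1] g − h = -7 − (-2) = -5, not -7  fails
[2] h=-2, n=-1, g=-7; 1 of them equals -7  holds
[3] h=-2, j=5, g=-7; 1 of them equals 5  holds
[4] min(-7, -1) = -7, not -5  fails
[5] n = -1 lies in [-4, 0]  holds
[6] j + n = 4; 4 mod 7 = 4, not 3  fails
[7] 5 / 5 = 1, so 5 divides 5  holds
[8] min(5, -7) = -7  holds
[9] j + n + g = 5 + (-1) + (-7) = -3, not -5  fails

Constraints 1, 4, 6, 9 are violated.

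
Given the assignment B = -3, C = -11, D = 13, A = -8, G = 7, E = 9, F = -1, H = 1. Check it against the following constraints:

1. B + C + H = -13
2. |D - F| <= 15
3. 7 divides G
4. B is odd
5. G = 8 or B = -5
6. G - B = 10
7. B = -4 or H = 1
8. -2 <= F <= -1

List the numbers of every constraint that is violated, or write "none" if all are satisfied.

Violated: 5.

1. B + C + H = -3 + (-11) + 1 = -13  true
2. |13 - (-1)| = 14; 14 ≤ 15  true
3. 7 / 7 = 1, so 7 divides 7  true
4. B = -3 is odd  true
5. G = 7 ≠ 8 and B = -3 ≠ -5; both disjuncts false  false
6. G - B = 7 - (-3) = 10  true
7. B = -3 ≠ -4, but H = 1 = 1 (second disjunct)  true
8. F = -1 lies in [-2, -1]  true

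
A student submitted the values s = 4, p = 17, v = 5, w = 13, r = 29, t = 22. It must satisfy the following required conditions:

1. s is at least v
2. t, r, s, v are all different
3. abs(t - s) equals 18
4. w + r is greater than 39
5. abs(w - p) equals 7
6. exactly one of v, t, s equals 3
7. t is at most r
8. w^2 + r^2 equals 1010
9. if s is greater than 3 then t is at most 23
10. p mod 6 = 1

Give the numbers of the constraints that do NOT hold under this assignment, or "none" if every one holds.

Violated: 1, 5, 6, 10.

1. s = 4, v = 5; 4 < 5 (want ≥) — violated.
2. values 22, 29, 4, 5 are pairwise distinct — satisfied.
3. abs(22 - 4) = 18 — satisfied.
4. w + r = 13 + 29 = 42; 42 > 39 — satisfied.
5. abs(13 - 17) = 4, not 7 — violated.
6. v=5, t=22, s=4; 0 of them equal 3, not exactly one — violated.
7. t = 22, r = 29; 22 ≤ 29 — satisfied.
8. w^2 + r^2 = 13^2 + 29^2 = 169 + 841 = 1010 — satisfied.
9. s = 4 > 3, so we need t ≤ 23; t = 22 ≤ 23 — satisfied.
10. 17 mod 6 = 5, not 1 — violated.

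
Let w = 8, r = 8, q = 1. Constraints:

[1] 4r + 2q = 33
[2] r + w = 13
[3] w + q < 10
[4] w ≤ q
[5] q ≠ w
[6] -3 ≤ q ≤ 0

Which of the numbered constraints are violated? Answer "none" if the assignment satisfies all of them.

Violated: 1, 2, 4, and 6.

[1] 4r + 2q = 4(8) + 2(1) = 34, not 33  ✗
[2] r + w = 8 + 8 = 16, not 13  ✗
[3] w + q = 8 + 1 = 9; 9 < 10  ✓
[4] w = 8, q = 1; 8 > 1 (want ≤)  ✗
[5] q = 1, w = 8; distinct  ✓
[6] q = 1 is outside [-3, 0]  ✗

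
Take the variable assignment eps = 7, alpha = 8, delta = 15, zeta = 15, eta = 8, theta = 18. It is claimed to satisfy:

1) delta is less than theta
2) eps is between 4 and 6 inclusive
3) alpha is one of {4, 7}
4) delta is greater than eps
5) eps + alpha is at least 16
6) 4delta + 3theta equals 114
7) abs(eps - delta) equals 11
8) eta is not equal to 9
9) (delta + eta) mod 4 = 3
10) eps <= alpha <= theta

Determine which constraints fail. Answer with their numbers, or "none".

1) delta = 15, theta = 18; 15 < 18 — holds.
2) eps = 7 is outside [4, 6] — does not hold.
3) alpha = 8 is not in {4, 7} — does not hold.
4) delta = 15, eps = 7; 15 > 7 — holds.
5) eps + alpha = 7 + 8 = 15; 15 < 16, bound 16 not met — does not hold.
6) 4delta + 3theta = 4(15) + 3(18) = 114 — holds.
7) abs(7 - 15) = 8, not 11 — does not hold.
8) eta = 8, and 8 ≠ 9 — holds.
9) delta + eta = 23; 23 mod 4 = 3 — holds.
10) values 7 <= 8 <= 18 — holds.

Violated: 2, 3, 5, and 7.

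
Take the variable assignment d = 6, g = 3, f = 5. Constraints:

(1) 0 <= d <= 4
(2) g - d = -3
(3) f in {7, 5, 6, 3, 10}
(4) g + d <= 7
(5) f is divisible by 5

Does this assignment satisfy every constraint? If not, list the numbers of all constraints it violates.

No — constraints 1, 4 are not satisfied.

(1) d = 6 is outside [0, 4] — does not hold.
(2) g - d = 3 - 6 = -3 — holds.
(3) f = 5 is in {7, 5, 6, 3, 10} — holds.
(4) g + d = 3 + 6 = 9; 9 > 7, bound 7 not met — does not hold.
(5) 5 / 5 = 1, so 5 divides 5 — holds.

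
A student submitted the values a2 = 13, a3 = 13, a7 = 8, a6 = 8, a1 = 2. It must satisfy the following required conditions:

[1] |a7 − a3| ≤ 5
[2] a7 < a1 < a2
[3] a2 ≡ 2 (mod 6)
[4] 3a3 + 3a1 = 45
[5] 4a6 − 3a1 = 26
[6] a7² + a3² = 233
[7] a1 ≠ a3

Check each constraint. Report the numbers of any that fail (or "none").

The assignment fails constraints 2 and 3.

[1] |8 − 13| = 5; 5 ≤ 5  OK
[2] values 8, 2, 13; a7 = 8 is not < a1 = 2  FAIL
[3] 13 mod 6 = 1, not 2  FAIL
[4] 3a3 + 3a1 = 3(13) + 3(2) = 45  OK
[5] 4a6 − 3a1 = 4(8) − 3(2) = 26  OK
[6] a7² + a3² = 8² + 13² = 64 + 169 = 233  OK
[7] a1 = 2, a3 = 13; distinct  OK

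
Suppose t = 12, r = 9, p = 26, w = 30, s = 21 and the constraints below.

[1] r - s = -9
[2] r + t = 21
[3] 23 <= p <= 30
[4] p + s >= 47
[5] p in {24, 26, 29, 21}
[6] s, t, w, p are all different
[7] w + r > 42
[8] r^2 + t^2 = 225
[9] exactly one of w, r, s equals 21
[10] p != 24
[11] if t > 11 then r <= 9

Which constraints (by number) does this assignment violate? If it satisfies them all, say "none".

Constraints 1 and 7 do not hold.

[1] r - s = 9 - 21 = -12, not -9 — violated.
[2] r + t = 9 + 12 = 21 — satisfied.
[3] p = 26 lies in [23, 30] — satisfied.
[4] p + s = 26 + 21 = 47; 47 ≥ 47 — satisfied.
[5] p = 26 is in {24, 26, 29, 21} — satisfied.
[6] values 21, 12, 30, 26 are pairwise distinct — satisfied.
[7] w + r = 30 + 9 = 39; 39 ≤ 42, bound 42 not met — violated.
[8] r^2 + t^2 = 9^2 + 12^2 = 81 + 144 = 225 — satisfied.
[9] w=30, r=9, s=21; 1 of them equals 21 — satisfied.
[10] p = 26, and 26 ≠ 24 — satisfied.
[11] t = 12 > 11, so we need r ≤ 9; r = 9 ≤ 9 — satisfied.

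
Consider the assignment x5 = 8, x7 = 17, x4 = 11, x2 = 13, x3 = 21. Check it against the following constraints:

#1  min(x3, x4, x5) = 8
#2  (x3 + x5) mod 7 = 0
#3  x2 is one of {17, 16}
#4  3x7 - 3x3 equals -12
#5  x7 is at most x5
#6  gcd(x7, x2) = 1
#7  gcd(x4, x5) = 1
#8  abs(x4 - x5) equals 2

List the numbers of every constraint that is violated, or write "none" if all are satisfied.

#1 min(21, 11, 8) = 8 — satisfied.
#2 x3 + x5 = 29; 29 mod 7 = 1, not 0 — violated.
#3 x2 = 13 is not in {17, 16} — violated.
#4 3x7 - 3x3 = 3(17) - 3(21) = -12 — satisfied.
#5 x7 = 17, x5 = 8; 17 > 8 (want ≤) — violated.
#6 gcd(17, 13) = 1 — satisfied.
#7 gcd(11, 8) = 1 — satisfied.
#8 abs(11 - 8) = 3, not 2 — violated.

No — constraints 2, 3, 5, and 8 are not satisfied.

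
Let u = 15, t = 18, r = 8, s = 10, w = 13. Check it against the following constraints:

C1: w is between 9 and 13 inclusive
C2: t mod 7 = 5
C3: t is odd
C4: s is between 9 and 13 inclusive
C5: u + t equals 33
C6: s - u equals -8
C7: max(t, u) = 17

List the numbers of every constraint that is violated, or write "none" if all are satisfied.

The assignment fails constraints 2, 3, 6, 7.

C1: w = 13 lies in [9, 13]  holds
C2: 18 mod 7 = 4, not 5  fails
C3: t = 18 is even  fails
C4: s = 10 lies in [9, 13]  holds
C5: u + t = 15 + 18 = 33  holds
C6: s - u = 10 - 15 = -5, not -8  fails
C7: max(18, 15) = 18, not 17  fails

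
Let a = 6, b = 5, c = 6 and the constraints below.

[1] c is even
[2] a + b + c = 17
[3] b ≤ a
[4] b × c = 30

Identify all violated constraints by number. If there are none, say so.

The assignment satisfies every constraint.

[1] c = 6 is even  ✓
[2] a + b + c = 6 + 5 + 6 = 17  ✓
[3] b = 5, a = 6; 5 ≤ 6  ✓
[4] b × c = 5 × 6 = 30  ✓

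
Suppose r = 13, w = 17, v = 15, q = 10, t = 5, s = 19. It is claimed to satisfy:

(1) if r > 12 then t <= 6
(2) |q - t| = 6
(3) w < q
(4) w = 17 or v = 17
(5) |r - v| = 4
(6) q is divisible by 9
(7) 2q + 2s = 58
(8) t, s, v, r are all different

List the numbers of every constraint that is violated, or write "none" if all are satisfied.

(1) r = 13 > 12, so we need t ≤ 6; t = 5 ≤ 6  ✔
(2) |10 - 5| = 5, not 6  ✘
(3) w = 17, q = 10; 17 ≥ 10 (want <)  ✘
(4) w = 17 = 17 (first disjunct)  ✔
(5) |13 - 15| = 2, not 4  ✘
(6) 10 = 9*1 + 1, so 9 does not divide 10  ✘
(7) 2q + 2s = 2(10) + 2(19) = 58  ✔
(8) values 5, 19, 15, 13 are pairwise distinct  ✔

The assignment fails constraints 2, 3, 5, 6.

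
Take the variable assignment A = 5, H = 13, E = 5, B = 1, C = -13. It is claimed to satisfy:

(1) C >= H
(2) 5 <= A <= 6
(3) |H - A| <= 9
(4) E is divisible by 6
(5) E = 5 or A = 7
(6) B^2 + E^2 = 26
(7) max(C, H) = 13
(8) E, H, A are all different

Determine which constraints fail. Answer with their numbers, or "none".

(1) C = -13, H = 13; -13 < 13 (want ≥) — violated.
(2) A = 5 lies in [5, 6] — satisfied.
(3) |13 - 5| = 8; 8 ≤ 9 — satisfied.
(4) 5 = 6*0 + 5, so 6 does not divide 5 — violated.
(5) E = 5 = 5 (first disjunct) — satisfied.
(6) B^2 + E^2 = 1^2 + 5^2 = 1 + 25 = 26 — satisfied.
(7) max(-13, 13) = 13 — satisfied.
(8) E = A = 5, not all different — violated.

The assignment fails constraints 1, 4, and 8.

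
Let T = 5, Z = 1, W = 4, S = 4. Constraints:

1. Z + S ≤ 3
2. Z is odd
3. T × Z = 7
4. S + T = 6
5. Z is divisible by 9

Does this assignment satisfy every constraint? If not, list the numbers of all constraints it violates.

1. Z + S = 1 + 4 = 5; 5 > 3, bound 3 not met  no
2. Z = 1 is odd  yes
3. T × Z = 5 × 1 = 5, not 7  no
4. S + T = 4 + 5 = 9, not 6  no
5. 1 = 9×0 + 1, so 9 does not divide 1  no

No — constraints 1, 3, 4, and 5 are not satisfied.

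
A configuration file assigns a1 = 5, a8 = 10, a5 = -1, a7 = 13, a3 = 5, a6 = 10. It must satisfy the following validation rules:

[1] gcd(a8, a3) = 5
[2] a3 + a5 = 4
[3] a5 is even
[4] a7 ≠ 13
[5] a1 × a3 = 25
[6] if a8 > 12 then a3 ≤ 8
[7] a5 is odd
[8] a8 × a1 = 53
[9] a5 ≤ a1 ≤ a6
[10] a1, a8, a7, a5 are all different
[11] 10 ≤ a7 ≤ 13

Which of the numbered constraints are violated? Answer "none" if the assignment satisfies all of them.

[1] gcd(10, 5) = 5  OK
[2] a3 + a5 = 5 + (-1) = 4  OK
[3] a5 = -1 is odd  FAIL
[4] a7 = 13, but 13 is required to differ  FAIL
[5] a1 × a3 = 5 × 5 = 25  OK
[6] a8 = 10, not > 12; antecedent false, conditional vacuously true  OK
[7] a5 = -1 is odd  OK
[8] a8 × a1 = 10 × 5 = 50, not 53  FAIL
[9] values -1 ≤ 5 ≤ 10  OK
[10] values 5, 10, 13, -1 are pairwise distinct  OK
[11] a7 = 13 lies in [10, 13]  OK

Violated: 3, 4, and 8.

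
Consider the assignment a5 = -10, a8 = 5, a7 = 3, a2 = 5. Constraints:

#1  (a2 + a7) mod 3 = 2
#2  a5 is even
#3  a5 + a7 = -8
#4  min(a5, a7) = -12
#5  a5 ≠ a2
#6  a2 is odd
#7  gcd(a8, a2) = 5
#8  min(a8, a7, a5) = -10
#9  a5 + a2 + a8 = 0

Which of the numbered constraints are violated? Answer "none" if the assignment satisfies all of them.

No — constraints 3 and 4 are not satisfied.

#1 a2 + a7 = 8; 8 mod 3 = 2 — satisfied.
#2 a5 = -10 is even — satisfied.
#3 a5 + a7 = -10 + 3 = -7, not -8 — violated.
#4 min(-10, 3) = -10, not -12 — violated.
#5 a5 = -10, a2 = 5; distinct — satisfied.
#6 a2 = 5 is odd — satisfied.
#7 gcd(5, 5) = 5 — satisfied.
#8 min(5, 3, -10) = -10 — satisfied.
#9 a5 + a2 + a8 = -10 + 5 + 5 = 0 — satisfied.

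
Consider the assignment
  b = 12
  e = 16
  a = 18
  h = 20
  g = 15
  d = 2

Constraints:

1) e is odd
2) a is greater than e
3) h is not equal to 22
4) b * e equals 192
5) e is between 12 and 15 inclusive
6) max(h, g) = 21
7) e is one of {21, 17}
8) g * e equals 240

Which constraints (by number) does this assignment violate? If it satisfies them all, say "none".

1) e = 16 is even — violated.
2) a = 18, e = 16; 18 > 16 — satisfied.
3) h = 20, and 20 ≠ 22 — satisfied.
4) b * e = 12 * 16 = 192 — satisfied.
5) e = 16 is outside [12, 15] — violated.
6) max(20, 15) = 20, not 21 — violated.
7) e = 16 is not in {21, 17} — violated.
8) g * e = 15 * 16 = 240 — satisfied.

The assignment fails constraints 1, 5, 6, and 7.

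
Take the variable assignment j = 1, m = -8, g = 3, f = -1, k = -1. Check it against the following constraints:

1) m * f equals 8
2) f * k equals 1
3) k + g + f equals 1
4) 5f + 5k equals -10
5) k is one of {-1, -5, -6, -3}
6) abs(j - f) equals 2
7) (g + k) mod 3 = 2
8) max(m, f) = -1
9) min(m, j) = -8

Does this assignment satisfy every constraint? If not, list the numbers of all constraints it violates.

Yes — all constraints hold.

1) m * f = -8 * (-1) = 8  OK
2) f * k = -1 * (-1) = 1  OK
3) k + g + f = -1 + 3 + (-1) = 1  OK
4) 5f + 5k = 5(-1) + 5(-1) = -10  OK
5) k = -1 is in {-1, -5, -6, -3}  OK
6) abs(1 - (-1)) = 2  OK
7) g + k = 2; 2 mod 3 = 2  OK
8) max(-8, -1) = -1  OK
9) min(-8, 1) = -8  OK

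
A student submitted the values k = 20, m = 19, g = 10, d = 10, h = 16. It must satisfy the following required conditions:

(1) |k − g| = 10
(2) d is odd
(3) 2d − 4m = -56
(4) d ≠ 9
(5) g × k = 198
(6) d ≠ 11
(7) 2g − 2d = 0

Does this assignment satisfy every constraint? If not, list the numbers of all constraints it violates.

(1) |20 − 10| = 10 — OK.
(2) d = 10 is even — violated.
(3) 2d − 4m = 2(10) − 4(19) = -56 — OK.
(4) d = 10, and 10 ≠ 9 — OK.
(5) g × k = 10 × 20 = 200, not 198 — violated.
(6) d = 10, and 10 ≠ 11 — OK.
(7) 2g − 2d = 2(10) − 2(10) = 0 — OK.

No — constraints 2 and 5 are not satisfied.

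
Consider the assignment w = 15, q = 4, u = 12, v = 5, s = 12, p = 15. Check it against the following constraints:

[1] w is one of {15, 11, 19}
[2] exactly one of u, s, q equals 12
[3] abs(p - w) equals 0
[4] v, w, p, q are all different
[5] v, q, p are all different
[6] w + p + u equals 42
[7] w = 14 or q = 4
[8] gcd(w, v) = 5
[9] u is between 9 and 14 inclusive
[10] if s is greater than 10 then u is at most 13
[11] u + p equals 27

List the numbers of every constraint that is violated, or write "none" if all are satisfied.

[1] w = 15 is in {15, 11, 19}  OK
[2] u=12, s=12, q=4; 2 of them equal 12, not exactly one  FAIL
[3] abs(15 - 15) = 0  OK
[4] w = p = 15, not all different  FAIL
[5] values 5, 4, 15 are pairwise distinct  OK
[6] w + p + u = 15 + 15 + 12 = 42  OK
[7] w = 15 ≠ 14, but q = 4 = 4 (second disjunct)  OK
[8] gcd(15, 5) = 5  OK
[9] u = 12 lies in [9, 14]  OK
[10] s = 12 > 10, so we need u ≤ 13; u = 12 ≤ 13  OK
[11] u + p = 12 + 15 = 27  OK

No — constraints 2 and 4 are not satisfied.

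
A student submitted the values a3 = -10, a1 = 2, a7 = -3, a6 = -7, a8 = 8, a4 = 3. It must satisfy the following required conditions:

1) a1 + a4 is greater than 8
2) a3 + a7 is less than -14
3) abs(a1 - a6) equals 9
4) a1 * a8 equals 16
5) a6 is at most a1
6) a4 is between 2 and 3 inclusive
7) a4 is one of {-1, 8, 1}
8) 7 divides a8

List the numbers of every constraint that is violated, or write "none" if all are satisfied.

No — constraints 1, 2, 7, 8 are not satisfied.

1) a1 + a4 = 2 + 3 = 5; 5 ≤ 8, bound 8 not met — fails.
2) a3 + a7 = -10 + (-3) = -13; -13 ≥ -14, bound -14 not met — fails.
3) abs(2 - (-7)) = 9 — holds.
4) a1 * a8 = 2 * 8 = 16 — holds.
5) a6 = -7, a1 = 2; -7 ≤ 2 — holds.
6) a4 = 3 lies in [2, 3] — holds.
7) a4 = 3 is not in {-1, 8, 1} — fails.
8) 8 = 7*1 + 1, so 7 does not divide 8 — fails.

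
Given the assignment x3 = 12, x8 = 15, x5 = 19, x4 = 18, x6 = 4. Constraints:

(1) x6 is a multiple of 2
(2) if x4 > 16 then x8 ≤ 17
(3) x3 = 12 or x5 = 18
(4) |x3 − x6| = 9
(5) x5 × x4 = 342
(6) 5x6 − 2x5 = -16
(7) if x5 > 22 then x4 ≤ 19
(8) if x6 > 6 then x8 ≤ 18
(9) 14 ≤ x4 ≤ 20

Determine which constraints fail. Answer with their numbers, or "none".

Constraints 4 and 6 do not hold.

(1) 4 / 2 = 2, so 2 divides 4 — OK.
(2) x4 = 18 > 16, so we need x8 ≤ 17; x8 = 15 ≤ 17 — OK.
(3) x3 = 12 = 12 (first disjunct) — OK.
(4) |12 − 4| = 8, not 9 — violated.
(5) x5 × x4 = 19 × 18 = 342 — OK.
(6) 5x6 − 2x5 = 5(4) − 2(19) = -18, not -16 — violated.
(7) x5 = 19, not > 22; antecedent false, conditional vacuously true — OK.
(8) x6 = 4, not > 6; antecedent false, conditional vacuously true — OK.
(9) x4 = 18 lies in [14, 20] — OK.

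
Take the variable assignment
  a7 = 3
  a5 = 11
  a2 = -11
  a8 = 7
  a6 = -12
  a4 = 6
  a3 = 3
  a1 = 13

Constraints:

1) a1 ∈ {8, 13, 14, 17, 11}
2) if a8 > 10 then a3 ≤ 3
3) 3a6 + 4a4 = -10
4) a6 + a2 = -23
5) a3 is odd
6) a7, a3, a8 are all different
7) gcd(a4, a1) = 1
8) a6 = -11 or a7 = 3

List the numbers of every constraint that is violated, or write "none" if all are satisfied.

Constraints 3 and 6 are violated.

1) a1 = 13 is in {8, 13, 14, 17, 11}  OK
2) a8 = 7, not > 10; antecedent false, conditional vacuously true  OK
3) 3a6 + 4a4 = 3(-12) + 4(6) = -12, not -10  FAIL
4) a6 + a2 = -12 + (-11) = -23  OK
5) a3 = 3 is odd  OK
6) a7 = a3 = 3, not all different  FAIL
7) gcd(6, 13) = 1  OK
8) a6 = -12 ≠ -11, but a7 = 3 = 3 (second disjunct)  OK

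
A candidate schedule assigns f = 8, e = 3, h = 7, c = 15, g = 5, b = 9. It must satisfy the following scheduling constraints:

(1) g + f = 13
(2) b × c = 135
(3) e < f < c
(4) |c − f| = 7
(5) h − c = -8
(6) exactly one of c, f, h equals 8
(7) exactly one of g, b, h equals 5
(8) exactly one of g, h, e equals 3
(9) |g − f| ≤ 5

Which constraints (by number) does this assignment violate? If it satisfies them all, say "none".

(1) g + f = 5 + 8 = 13 — holds.
(2) b × c = 9 × 15 = 135 — holds.
(3) values 3 < 8 < 15 — holds.
(4) |15 − 8| = 7 — holds.
(5) h − c = 7 − 15 = -8 — holds.
(6) c=15, f=8, h=7; 1 of them equals 8 — holds.
(7) g=5, b=9, h=7; 1 of them equals 5 — holds.
(8) g=5, h=7, e=3; 1 of them equals 3 — holds.
(9) |5 − 8| = 3; 3 ≤ 5 — holds.

Yes — all constraints hold.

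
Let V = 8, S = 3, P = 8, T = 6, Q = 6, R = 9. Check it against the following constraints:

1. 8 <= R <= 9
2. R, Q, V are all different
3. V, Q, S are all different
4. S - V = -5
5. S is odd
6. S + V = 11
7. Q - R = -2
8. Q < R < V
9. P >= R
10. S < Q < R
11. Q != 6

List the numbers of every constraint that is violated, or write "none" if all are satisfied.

1. R = 9 lies in [8, 9] — holds.
2. values 9, 6, 8 are pairwise distinct — holds.
3. values 8, 6, 3 are pairwise distinct — holds.
4. S - V = 3 - 8 = -5 — holds.
5. S = 3 is odd — holds.
6. S + V = 3 + 8 = 11 — holds.
7. Q - R = 6 - 9 = -3, not -2 — fails.
8. values 6, 9, 8; R = 9 is not < V = 8 — fails.
9. P = 8, R = 9; 8 < 9 (want ≥) — fails.
10. values 3 < 6 < 9 — holds.
11. Q = 6, but 6 is required to differ — fails.

The assignment fails constraints 7, 8, 9, and 11.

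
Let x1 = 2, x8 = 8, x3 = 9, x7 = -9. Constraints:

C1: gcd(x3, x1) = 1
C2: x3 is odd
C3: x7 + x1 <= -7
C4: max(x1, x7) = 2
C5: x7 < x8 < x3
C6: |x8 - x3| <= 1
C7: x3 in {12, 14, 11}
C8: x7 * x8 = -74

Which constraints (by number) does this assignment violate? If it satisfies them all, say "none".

C1: gcd(9, 2) = 1  true
C2: x3 = 9 is odd  true
C3: x7 + x1 = -9 + 2 = -7; -7 ≤ -7  true
C4: max(2, -9) = 2  true
C5: values -9 < 8 < 9  true
C6: |8 - 9| = 1; 1 ≤ 1  true
C7: x3 = 9 is not in {12, 14, 11}  false
C8: x7 * x8 = -9 * 8 = -72, not -74  false

Constraints 7 and 8 are violated.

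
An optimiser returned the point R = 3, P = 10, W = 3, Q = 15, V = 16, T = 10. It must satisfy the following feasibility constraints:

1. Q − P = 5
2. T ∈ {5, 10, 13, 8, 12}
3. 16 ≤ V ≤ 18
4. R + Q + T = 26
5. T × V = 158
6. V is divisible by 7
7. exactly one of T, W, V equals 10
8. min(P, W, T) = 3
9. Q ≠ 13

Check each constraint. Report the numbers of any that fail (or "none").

1. Q − P = 15 − 10 = 5 — holds.
2. T = 10 is in {5, 10, 13, 8, 12} — holds.
3. V = 16 lies in [16, 18] — holds.
4. R + Q + T = 3 + 15 + 10 = 28, not 26 — fails.
5. T × V = 10 × 16 = 160, not 158 — fails.
6. 16 = 7×2 + 2, so 7 does not divide 16 — fails.
7. T=10, W=3, V=16; 1 of them equals 10 — holds.
8. min(10, 3, 10) = 3 — holds.
9. Q = 15, and 15 ≠ 13 — holds.

Constraints 4, 5, and 6 do not hold.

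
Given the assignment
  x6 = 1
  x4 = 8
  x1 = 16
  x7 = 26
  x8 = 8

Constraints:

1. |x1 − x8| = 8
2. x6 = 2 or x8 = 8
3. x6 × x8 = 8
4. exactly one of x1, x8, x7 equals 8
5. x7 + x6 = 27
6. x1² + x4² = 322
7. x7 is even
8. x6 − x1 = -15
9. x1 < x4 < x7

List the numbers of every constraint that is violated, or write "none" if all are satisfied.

1. |16 − 8| = 8 — OK.
2. x6 = 1 ≠ 2, but x8 = 8 = 8 (second disjunct) — OK.
3. x6 × x8 = 1 × 8 = 8 — OK.
4. x1=16, x8=8, x7=26; 1 of them equals 8 — OK.
5. x7 + x6 = 26 + 1 = 27 — OK.
6. x1² + x4² = 16² + 8² = 256 + 64 = 320, not 322 — violated.
7. x7 = 26 is even — OK.
8. x6 − x1 = 1 − 16 = -15 — OK.
9. values 16, 8, 26; x1 = 16 is not < x4 = 8 — violated.

No — constraints 6 and 9 are not satisfied.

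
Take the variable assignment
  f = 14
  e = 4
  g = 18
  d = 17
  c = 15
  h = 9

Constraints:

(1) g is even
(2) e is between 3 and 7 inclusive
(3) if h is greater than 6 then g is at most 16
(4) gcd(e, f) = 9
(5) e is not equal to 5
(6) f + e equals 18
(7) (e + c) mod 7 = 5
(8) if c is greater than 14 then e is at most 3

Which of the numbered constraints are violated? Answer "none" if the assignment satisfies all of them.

Constraints 3, 4, and 8 do not hold.

(1) g = 18 is even  true
(2) e = 4 lies in [3, 7]  true
(3) h = 9 > 6, so we need g ≤ 16; but g = 18 > 16  false
(4) gcd(4, 14) = 2, not 9  false
(5) e = 4, and 4 ≠ 5  true
(6) f + e = 14 + 4 = 18  true
(7) e + c = 19; 19 mod 7 = 5  true
(8) c = 15 > 14, so we need e ≤ 3; but e = 4 > 3  false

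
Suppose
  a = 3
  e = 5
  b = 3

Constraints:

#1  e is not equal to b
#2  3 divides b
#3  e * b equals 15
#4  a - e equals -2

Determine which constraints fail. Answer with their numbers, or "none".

#1 e = 5, b = 3; distinct  true
#2 3 / 3 = 1, so 3 divides 3  true
#3 e * b = 5 * 3 = 15  true
#4 a - e = 3 - 5 = -2  true

The assignment satisfies every constraint.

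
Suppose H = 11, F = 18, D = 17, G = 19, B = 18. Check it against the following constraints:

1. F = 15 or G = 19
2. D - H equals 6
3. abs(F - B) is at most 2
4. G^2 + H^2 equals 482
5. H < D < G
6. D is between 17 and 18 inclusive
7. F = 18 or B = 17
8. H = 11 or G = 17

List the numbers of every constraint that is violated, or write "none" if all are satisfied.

1. F = 18 ≠ 15, but G = 19 = 19 (second disjunct) — holds.
2. D - H = 17 - 11 = 6 — holds.
3. abs(18 - 18) = 0; 0 ≤ 2 — holds.
4. G^2 + H^2 = 19^2 + 11^2 = 361 + 121 = 482 — holds.
5. values 11 < 17 < 19 — holds.
6. D = 17 lies in [17, 18] — holds.
7. F = 18 = 18 (first disjunct) — holds.
8. H = 11 = 11 (first disjunct) — holds.

No violations.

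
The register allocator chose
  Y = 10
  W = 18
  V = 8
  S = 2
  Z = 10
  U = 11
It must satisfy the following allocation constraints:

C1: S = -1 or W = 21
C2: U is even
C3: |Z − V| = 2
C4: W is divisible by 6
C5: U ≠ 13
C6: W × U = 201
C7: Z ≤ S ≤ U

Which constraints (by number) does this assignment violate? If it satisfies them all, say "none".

C1: S = 2 ≠ -1 and W = 18 ≠ 21; both disjuncts false  no
C2: U = 11 is odd  no
C3: |10 − 8| = 2  yes
C4: 18 / 6 = 3, so 6 divides 18  yes
C5: U = 11, and 11 ≠ 13  yes
C6: W × U = 18 × 11 = 198, not 201  no
C7: values 10, 2, 11; Z = 10 is not ≤ S = 2  no

No — constraints 1, 2, 6, 7 are not satisfied.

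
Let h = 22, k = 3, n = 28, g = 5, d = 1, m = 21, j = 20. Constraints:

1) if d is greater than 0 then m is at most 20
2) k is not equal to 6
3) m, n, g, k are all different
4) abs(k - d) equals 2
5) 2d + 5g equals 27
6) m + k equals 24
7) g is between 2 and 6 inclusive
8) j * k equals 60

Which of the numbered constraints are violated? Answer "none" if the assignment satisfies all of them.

1) d = 1 > 0, so we need m ≤ 20; but m = 21 > 20 — does not hold.
2) k = 3, and 3 ≠ 6 — holds.
3) values 21, 28, 5, 3 are pairwise distinct — holds.
4) abs(3 - 1) = 2 — holds.
5) 2d + 5g = 2(1) + 5(5) = 27 — holds.
6) m + k = 21 + 3 = 24 — holds.
7) g = 5 lies in [2, 6] — holds.
8) j * k = 20 * 3 = 60 — holds.

Constraint 1 is violated.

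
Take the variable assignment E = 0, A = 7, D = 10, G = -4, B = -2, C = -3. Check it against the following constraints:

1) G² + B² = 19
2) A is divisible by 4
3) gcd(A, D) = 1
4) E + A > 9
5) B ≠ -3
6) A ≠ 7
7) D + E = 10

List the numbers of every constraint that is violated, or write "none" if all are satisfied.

1) G² + B² = (-4)² + (-2)² = 16 + 4 = 20, not 19  fails
2) 7 = 4×1 + 3, so 4 does not divide 7  fails
3) gcd(7, 10) = 1  holds
4) E + A = 0 + 7 = 7; 7 ≤ 9, bound 9 not met  fails
5) B = -2, and -2 ≠ -3  holds
6) A = 7, but 7 is required to differ  fails
7) D + E = 10 + 0 = 10  holds

No — constraints 1, 2, 4, and 6 are not satisfied.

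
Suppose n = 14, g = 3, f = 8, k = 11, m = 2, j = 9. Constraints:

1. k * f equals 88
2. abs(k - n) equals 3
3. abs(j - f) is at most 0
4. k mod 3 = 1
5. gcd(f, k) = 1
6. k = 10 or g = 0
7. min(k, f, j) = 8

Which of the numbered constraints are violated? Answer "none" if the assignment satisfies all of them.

Constraints 3, 4, and 6 are violated.

1. k * f = 11 * 8 = 88  holds
2. abs(11 - 14) = 3  holds
3. abs(9 - 8) = 1; 1 > 0, exceeds bound 0  fails
4. 11 mod 3 = 2, not 1  fails
5. gcd(8, 11) = 1  holds
6. k = 11 ≠ 10 and g = 3 ≠ 0; both disjuncts false  fails
7. min(11, 8, 9) = 8  holds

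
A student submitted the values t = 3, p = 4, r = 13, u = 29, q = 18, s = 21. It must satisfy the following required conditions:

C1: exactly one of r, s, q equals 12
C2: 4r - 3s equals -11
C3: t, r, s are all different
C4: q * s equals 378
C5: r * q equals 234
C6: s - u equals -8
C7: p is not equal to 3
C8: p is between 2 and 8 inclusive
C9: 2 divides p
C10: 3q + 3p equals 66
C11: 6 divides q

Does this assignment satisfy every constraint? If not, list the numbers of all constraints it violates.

The assignment fails constraint 1.

C1: r=13, s=21, q=18; 0 of them equal 12, not exactly one  ✘
C2: 4r - 3s = 4(13) - 3(21) = -11  ✔
C3: values 3, 13, 21 are pairwise distinct  ✔
C4: q * s = 18 * 21 = 378  ✔
C5: r * q = 13 * 18 = 234  ✔
C6: s - u = 21 - 29 = -8  ✔
C7: p = 4, and 4 ≠ 3  ✔
C8: p = 4 lies in [2, 8]  ✔
C9: 4 / 2 = 2, so 2 divides 4  ✔
C10: 3q + 3p = 3(18) + 3(4) = 66  ✔
C11: 18 / 6 = 3, so 6 divides 18  ✔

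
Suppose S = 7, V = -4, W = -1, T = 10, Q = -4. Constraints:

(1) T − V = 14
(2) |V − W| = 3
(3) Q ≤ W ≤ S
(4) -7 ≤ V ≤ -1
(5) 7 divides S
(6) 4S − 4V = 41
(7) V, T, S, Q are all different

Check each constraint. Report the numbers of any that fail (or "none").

No — constraints 6, 7 are not satisfied.

(1) T − V = 10 − (-4) = 14  ✔
(2) |-4 − (-1)| = 3  ✔
(3) values -4 ≤ -1 ≤ 7  ✔
(4) V = -4 lies in [-7, -1]  ✔
(5) 7 / 7 = 1, so 7 divides 7  ✔
(6) 4S − 4V = 4(7) − 4(-4) = 44, not 41  ✘
(7) V = Q = -4, not all different  ✘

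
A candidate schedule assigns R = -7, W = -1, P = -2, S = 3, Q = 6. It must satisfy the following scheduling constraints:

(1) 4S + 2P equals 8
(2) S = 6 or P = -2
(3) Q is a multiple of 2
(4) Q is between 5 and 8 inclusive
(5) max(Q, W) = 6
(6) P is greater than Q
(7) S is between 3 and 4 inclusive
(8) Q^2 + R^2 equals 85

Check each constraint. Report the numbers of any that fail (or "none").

No — constraint 6 is not satisfied.

(1) 4S + 2P = 4(3) + 2(-2) = 8 — OK.
(2) S = 3 ≠ 6, but P = -2 = -2 (second disjunct) — OK.
(3) 6 / 2 = 3, so 2 divides 6 — OK.
(4) Q = 6 lies in [5, 8] — OK.
(5) max(6, -1) = 6 — OK.
(6) P = -2, Q = 6; -2 ≤ 6 (want >) — violated.
(7) S = 3 lies in [3, 4] — OK.
(8) Q^2 + R^2 = 6^2 + (-7)^2 = 36 + 49 = 85 — OK.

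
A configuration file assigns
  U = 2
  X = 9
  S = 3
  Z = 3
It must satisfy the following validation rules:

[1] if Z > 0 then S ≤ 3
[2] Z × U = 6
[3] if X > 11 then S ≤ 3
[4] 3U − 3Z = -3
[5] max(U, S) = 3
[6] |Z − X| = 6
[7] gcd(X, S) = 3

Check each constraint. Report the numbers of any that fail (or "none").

The assignment satisfies every constraint.

[1] Z = 3 > 0, so we need S ≤ 3; S = 3 ≤ 3 — satisfied.
[2] Z × U = 3 × 2 = 6 — satisfied.
[3] X = 9, not > 11; antecedent false, conditional vacuously true — satisfied.
[4] 3U − 3Z = 3(2) − 3(3) = -3 — satisfied.
[5] max(2, 3) = 3 — satisfied.
[6] |3 − 9| = 6 — satisfied.
[7] gcd(9, 3) = 3 — satisfied.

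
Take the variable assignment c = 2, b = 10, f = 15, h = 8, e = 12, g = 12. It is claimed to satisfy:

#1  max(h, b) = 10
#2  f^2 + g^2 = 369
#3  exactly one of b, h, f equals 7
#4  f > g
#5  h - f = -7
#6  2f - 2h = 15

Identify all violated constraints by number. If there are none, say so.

#1 max(8, 10) = 10 — satisfied.
#2 f^2 + g^2 = 15^2 + 12^2 = 225 + 144 = 369 — satisfied.
#3 b=10, h=8, f=15; 0 of them equal 7, not exactly one — violated.
#4 f = 15, g = 12; 15 > 12 — satisfied.
#5 h - f = 8 - 15 = -7 — satisfied.
#6 2f - 2h = 2(15) - 2(8) = 14, not 15 — violated.

The assignment fails constraints 3 and 6.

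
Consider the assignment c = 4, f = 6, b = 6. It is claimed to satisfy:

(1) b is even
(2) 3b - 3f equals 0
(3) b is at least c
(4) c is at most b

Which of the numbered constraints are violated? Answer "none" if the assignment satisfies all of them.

(1) b = 6 is even — satisfied.
(2) 3b - 3f = 3(6) - 3(6) = 0 — satisfied.
(3) b = 6, c = 4; 6 ≥ 4 — satisfied.
(4) c = 4, b = 6; 4 ≤ 6 — satisfied.

None — every constraint holds.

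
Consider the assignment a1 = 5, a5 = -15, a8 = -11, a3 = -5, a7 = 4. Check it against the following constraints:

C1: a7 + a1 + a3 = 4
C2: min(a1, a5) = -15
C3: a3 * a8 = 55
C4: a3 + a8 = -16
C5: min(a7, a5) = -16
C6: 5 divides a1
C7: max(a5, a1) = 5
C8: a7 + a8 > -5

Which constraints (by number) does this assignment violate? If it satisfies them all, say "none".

No — constraints 5 and 8 are not satisfied.

C1: a7 + a1 + a3 = 4 + 5 + (-5) = 4 — satisfied.
C2: min(5, -15) = -15 — satisfied.
C3: a3 * a8 = -5 * (-11) = 55 — satisfied.
C4: a3 + a8 = -5 + (-11) = -16 — satisfied.
C5: min(4, -15) = -15, not -16 — violated.
C6: 5 / 5 = 1, so 5 divides 5 — satisfied.
C7: max(-15, 5) = 5 — satisfied.
C8: a7 + a8 = 4 + (-11) = -7; -7 ≤ -5, bound -5 not met — violated.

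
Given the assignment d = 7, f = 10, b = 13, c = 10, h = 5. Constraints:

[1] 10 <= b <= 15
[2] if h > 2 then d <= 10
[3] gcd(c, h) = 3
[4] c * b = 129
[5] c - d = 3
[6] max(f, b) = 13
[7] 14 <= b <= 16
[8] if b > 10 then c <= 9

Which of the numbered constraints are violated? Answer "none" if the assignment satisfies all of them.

[1] b = 13 lies in [10, 15]  true
[2] h = 5 > 2, so we need d ≤ 10; d = 7 ≤ 10  true
[3] gcd(10, 5) = 5, not 3  false
[4] c * b = 10 * 13 = 130, not 129  false
[5] c - d = 10 - 7 = 3  true
[6] max(10, 13) = 13  true
[7] b = 13 is outside [14, 16]  false
[8] b = 13 > 10, so we need c ≤ 9; but c = 10 > 9  false

No — constraints 3, 4, 7, 8 are not satisfied.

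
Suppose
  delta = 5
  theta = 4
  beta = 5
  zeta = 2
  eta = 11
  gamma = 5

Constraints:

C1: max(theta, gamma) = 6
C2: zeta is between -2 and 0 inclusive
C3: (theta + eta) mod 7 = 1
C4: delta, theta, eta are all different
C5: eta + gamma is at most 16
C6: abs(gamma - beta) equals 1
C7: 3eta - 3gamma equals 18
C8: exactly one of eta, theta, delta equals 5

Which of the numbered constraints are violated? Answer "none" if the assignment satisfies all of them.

C1: max(4, 5) = 5, not 6 — does not hold.
C2: zeta = 2 is outside [-2, 0] — does not hold.
C3: theta + eta = 15; 15 mod 7 = 1 — holds.
C4: values 5, 4, 11 are pairwise distinct — holds.
C5: eta + gamma = 11 + 5 = 16; 16 ≤ 16 — holds.
C6: abs(5 - 5) = 0, not 1 — does not hold.
C7: 3eta - 3gamma = 3(11) - 3(5) = 18 — holds.
C8: eta=11, theta=4, delta=5; 1 of them equals 5 — holds.

No — constraints 1, 2, and 6 are not satisfied.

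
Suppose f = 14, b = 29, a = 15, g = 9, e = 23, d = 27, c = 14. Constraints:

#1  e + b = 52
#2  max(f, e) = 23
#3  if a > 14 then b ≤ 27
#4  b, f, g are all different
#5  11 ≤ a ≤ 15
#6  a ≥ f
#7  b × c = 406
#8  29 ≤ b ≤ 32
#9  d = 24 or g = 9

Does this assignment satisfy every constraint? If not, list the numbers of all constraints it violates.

#1 e + b = 23 + 29 = 52 — holds.
#2 max(14, 23) = 23 — holds.
#3 a = 15 > 14, so we need b ≤ 27; but b = 29 > 27 — fails.
#4 values 29, 14, 9 are pairwise distinct — holds.
#5 a = 15 lies in [11, 15] — holds.
#6 a = 15, f = 14; 15 ≥ 14 — holds.
#7 b × c = 29 × 14 = 406 — holds.
#8 b = 29 lies in [29, 32] — holds.
#9 d = 27 ≠ 24, but g = 9 = 9 (second disjunct) — holds.

Constraint 3 does not hold.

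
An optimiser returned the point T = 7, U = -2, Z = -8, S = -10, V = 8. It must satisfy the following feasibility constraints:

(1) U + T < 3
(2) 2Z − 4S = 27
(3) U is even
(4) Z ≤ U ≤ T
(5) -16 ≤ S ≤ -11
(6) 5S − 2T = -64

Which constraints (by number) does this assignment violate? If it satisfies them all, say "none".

Constraints 1, 2, and 5 are violated.

(1) U + T = -2 + 7 = 5; 5 ≥ 3, bound 3 not met  ✘
(2) 2Z − 4S = 2(-8) − 4(-10) = 24, not 27  ✘
(3) U = -2 is even  ✔
(4) values -8 ≤ -2 ≤ 7  ✔
(5) S = -10 is outside [-16, -11]  ✘
(6) 5S − 2T = 5(-10) − 2(7) = -64  ✔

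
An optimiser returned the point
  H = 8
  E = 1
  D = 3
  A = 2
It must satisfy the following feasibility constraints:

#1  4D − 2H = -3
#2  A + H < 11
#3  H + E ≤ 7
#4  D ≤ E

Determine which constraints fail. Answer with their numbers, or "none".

#1 4D − 2H = 4(3) − 2(8) = -4, not -3  FAIL
#2 A + H = 2 + 8 = 10; 10 < 11  OK
#3 H + E = 8 + 1 = 9; 9 > 7, bound 7 not met  FAIL
#4 D = 3, E = 1; 3 > 1 (want ≤)  FAIL

Constraints 1, 3, and 4 do not hold.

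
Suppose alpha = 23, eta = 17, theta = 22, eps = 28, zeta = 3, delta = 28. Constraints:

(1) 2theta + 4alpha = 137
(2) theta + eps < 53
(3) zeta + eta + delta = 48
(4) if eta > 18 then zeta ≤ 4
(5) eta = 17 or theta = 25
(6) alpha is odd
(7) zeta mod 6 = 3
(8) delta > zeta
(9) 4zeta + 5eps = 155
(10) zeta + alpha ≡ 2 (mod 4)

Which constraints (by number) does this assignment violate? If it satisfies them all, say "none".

No — constraints 1 and 9 are not satisfied.

(1) 2theta + 4alpha = 2(22) + 4(23) = 136, not 137  ✘
(2) theta + eps = 22 + 28 = 50; 50 < 53  ✔
(3) zeta + eta + delta = 3 + 17 + 28 = 48  ✔
(4) eta = 17, not > 18; antecedent false, conditional vacuously true  ✔
(5) eta = 17 = 17 (first disjunct)  ✔
(6) alpha = 23 is odd  ✔
(7) 3 mod 6 = 3  ✔
(8) delta = 28, zeta = 3; 28 > 3  ✔
(9) 4zeta + 5eps = 4(3) + 5(28) = 152, not 155  ✘
(10) zeta + alpha = 26; 26 mod 4 = 2  ✔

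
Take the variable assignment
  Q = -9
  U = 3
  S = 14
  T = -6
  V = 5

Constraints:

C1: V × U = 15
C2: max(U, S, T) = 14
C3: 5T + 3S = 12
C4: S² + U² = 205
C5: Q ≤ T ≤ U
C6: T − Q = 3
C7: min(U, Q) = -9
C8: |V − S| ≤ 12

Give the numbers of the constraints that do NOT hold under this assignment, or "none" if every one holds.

No violations.

C1: V × U = 5 × 3 = 15 — OK.
C2: max(3, 14, -6) = 14 — OK.
C3: 5T + 3S = 5(-6) + 3(14) = 12 — OK.
C4: S² + U² = 14² + 3² = 196 + 9 = 205 — OK.
C5: values -9 ≤ -6 ≤ 3 — OK.
C6: T − Q = -6 − (-9) = 3 — OK.
C7: min(3, -9) = -9 — OK.
C8: |5 − 14| = 9; 9 ≤ 12 — OK.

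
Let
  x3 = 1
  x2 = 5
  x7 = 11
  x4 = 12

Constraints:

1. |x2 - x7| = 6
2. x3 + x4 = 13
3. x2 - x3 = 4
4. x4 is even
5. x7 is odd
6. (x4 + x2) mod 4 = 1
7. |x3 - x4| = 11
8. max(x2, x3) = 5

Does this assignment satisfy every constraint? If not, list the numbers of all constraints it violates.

All constraints are satisfied.

1. |5 - 11| = 6  OK
2. x3 + x4 = 1 + 12 = 13  OK
3. x2 - x3 = 5 - 1 = 4  OK
4. x4 = 12 is even  OK
5. x7 = 11 is odd  OK
6. x4 + x2 = 17; 17 mod 4 = 1  OK
7. |1 - 12| = 11  OK
8. max(5, 1) = 5  OK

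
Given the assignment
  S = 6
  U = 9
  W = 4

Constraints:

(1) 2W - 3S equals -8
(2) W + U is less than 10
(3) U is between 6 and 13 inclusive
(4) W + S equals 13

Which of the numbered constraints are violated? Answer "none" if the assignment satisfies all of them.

(1) 2W - 3S = 2(4) - 3(6) = -10, not -8  no
(2) W + U = 4 + 9 = 13; 13 ≥ 10, bound 10 not met  no
(3) U = 9 lies in [6, 13]  yes
(4) W + S = 4 + 6 = 10, not 13  no

The assignment fails constraints 1, 2, 4.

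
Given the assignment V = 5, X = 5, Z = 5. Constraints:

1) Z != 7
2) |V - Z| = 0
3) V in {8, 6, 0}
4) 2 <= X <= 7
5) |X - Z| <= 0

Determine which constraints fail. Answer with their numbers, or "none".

1) Z = 5, and 5 ≠ 7  true
2) |5 - 5| = 0  true
3) V = 5 is not in {8, 6, 0}  false
4) X = 5 lies in [2, 7]  true
5) |5 - 5| = 0; 0 ≤ 0  true

Constraint 3 does not hold.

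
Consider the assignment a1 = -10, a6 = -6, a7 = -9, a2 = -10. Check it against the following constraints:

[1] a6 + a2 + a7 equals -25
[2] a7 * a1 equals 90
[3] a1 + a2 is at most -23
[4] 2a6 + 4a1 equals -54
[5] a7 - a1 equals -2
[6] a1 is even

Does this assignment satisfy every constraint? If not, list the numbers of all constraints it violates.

[1] a6 + a2 + a7 = -6 + (-10) + (-9) = -25  ✔
[2] a7 * a1 = -9 * (-10) = 90  ✔
[3] a1 + a2 = -10 + (-10) = -20; -20 > -23, bound -23 not met  ✘
[4] 2a6 + 4a1 = 2(-6) + 4(-10) = -52, not -54  ✘
[5] a7 - a1 = -9 - (-10) = 1, not -2  ✘
[6] a1 = -10 is even  ✔

Constraints 3, 4, and 5 are violated.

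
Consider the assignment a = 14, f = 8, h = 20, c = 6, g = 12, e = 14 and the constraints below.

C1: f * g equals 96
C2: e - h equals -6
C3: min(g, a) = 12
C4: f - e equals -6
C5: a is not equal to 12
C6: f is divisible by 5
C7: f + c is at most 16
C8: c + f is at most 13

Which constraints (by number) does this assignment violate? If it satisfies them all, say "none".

No — constraints 6 and 8 are not satisfied.

C1: f * g = 8 * 12 = 96  holds
C2: e - h = 14 - 20 = -6  holds
C3: min(12, 14) = 12  holds
C4: f - e = 8 - 14 = -6  holds
C5: a = 14, and 14 ≠ 12  holds
C6: 8 = 5*1 + 3, so 5 does not divide 8  fails
C7: f + c = 8 + 6 = 14; 14 ≤ 16  holds
C8: c + f = 6 + 8 = 14; 14 > 13, bound 13 not met  fails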